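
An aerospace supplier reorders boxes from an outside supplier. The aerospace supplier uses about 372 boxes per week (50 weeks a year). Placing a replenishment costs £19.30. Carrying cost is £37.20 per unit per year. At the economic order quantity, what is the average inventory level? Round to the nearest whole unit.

Average inventory ≈ 69 boxes

Annual demand D = 372 × 50 = 18,600.
EOQ = √(2DS/H) = √(2 × 18,600 × 19.3 / 37.2) ≈ 138.92.
Average inventory = Q*/2 ≈ 138.92 / 2 = 69.462.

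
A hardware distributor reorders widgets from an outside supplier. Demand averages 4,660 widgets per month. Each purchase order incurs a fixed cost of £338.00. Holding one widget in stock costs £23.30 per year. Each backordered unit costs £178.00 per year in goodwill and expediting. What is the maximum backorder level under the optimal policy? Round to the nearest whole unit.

Annual demand D = 4,660 × 12 = 55,920.
With planned backorders, Q* = √(2DS/H) · √((H+B)/B).
√(2DS/H) = √(2 × 55,920 × 338 / 23.3) = 1273.735.
√((H+B)/B) = √((23.3+178)/178) = 1.0634.
Q* ≈ 1354.537.
S* = Q* · H/(H+B) = 1354.537 × 23.3/201.3 ≈ 156.784.

S* ≈ 157 widgets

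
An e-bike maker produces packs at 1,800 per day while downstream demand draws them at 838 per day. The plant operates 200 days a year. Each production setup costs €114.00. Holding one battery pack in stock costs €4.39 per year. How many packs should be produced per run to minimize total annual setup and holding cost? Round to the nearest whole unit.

Annual demand D = 838 × 200 = 167,600.
Production build-up factor (1 − d/p) = 1 − 838/1,800 = 0.5344.
Q* = √(2DS / (H(1 − d/p))) = √(2 × 167,600 × 114 / (4.39 × 0.5344)).
= √(38,212,800 / 2.3462) ≈ 4035.719.

Q* ≈ 4,036 packs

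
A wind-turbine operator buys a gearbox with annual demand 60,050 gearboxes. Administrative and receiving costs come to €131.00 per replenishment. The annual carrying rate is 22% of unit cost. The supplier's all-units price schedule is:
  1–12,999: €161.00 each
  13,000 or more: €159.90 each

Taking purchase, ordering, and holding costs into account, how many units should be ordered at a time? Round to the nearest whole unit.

Holding cost per unit per year at price C is H = 0.22·C.
For each price level, check whether its EOQ is feasible; otherwise the best quantity at that price is the breakpoint.
EOQ at €161.00 = 666.5 (feasible in tier 1): TC = 60,050×€161.00 + (60,050/666.5)×131 + (666.5/2)×0.22×€161.00 = €9,691,656.49.
EOQ at €159.90 = 668.8 < 13000, so use break Q=13000: TC = 60,050×€159.90 + (60,050/13000.0)×131 + (13000.0/2)×0.22×€159.90 = €9,831,257.12.
Lowest total cost is €9,691,656.49 at Q = 666.5.

Q* ≈ 666 gearboxes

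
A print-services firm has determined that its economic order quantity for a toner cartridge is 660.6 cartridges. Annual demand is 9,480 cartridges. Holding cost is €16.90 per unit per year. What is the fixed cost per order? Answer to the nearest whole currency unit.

S ≈ €389

Squaring Q* = √(2DS/H) gives Q*² = 2DS/H.
From Q* = √(2DS/H): S = Q*²H / (2D) = 660.6² × 16.9 / (2 × 9,480) = 388.9784.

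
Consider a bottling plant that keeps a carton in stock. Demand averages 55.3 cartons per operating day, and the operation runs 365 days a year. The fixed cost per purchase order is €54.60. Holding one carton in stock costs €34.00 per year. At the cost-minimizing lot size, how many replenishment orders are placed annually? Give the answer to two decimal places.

N ≈ 79.28 orders per year

Annual demand D = 55.3 × 365 = 20,184.5.
The optimal lot size = √(2DS/H) = √(2 × 20,184.5 × 54.6 / 34) ≈ 254.61.
Orders per year = D / Q* = 20,184.5 / 254.61 ≈ 79.275.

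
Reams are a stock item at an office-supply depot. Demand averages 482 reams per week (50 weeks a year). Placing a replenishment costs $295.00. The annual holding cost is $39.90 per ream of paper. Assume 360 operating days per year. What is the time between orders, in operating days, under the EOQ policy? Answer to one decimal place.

Annual demand D = 482 × 50 = 24,100.
Q* = √(2DS/H) = √(2 × 24,100 × 295 / 39.9) ≈ 596.96.
Cycle time = Q*/D × 360 = 596.96 / 24,100 × 360 ≈ 8.917 days.

T ≈ 8.9 days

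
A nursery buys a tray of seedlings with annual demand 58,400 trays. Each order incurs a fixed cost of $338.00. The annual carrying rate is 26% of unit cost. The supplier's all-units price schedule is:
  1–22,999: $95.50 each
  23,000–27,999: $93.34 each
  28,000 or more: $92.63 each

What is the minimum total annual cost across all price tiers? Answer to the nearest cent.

TC* ≈ $5,608,508.92

Holding cost per unit per year at price C is H = 0.26·C.
For each price level, check whether its EOQ is feasible; otherwise the best quantity at that price is the breakpoint.
EOQ at $95.50 = 1260.9 (feasible in tier 1): TC = 58,400×$95.50 + (58,400/1260.9)×338 + (1260.9/2)×0.26×$95.50 = $5,608,508.92.
EOQ at $93.34 = 1275.4 < 23000, so use break Q=23000: TC = 58,400×$93.34 + (58,400/23000.0)×338 + (23000.0/2)×0.26×$93.34 = $5,731,000.83.
EOQ at $92.63 = 1280.3 < 28000, so use break Q=28000: TC = 58,400×$92.63 + (58,400/28000.0)×338 + (28000.0/2)×0.26×$92.63 = $5,747,470.17.
Lowest total cost among the candidates is at Q = 1260.9.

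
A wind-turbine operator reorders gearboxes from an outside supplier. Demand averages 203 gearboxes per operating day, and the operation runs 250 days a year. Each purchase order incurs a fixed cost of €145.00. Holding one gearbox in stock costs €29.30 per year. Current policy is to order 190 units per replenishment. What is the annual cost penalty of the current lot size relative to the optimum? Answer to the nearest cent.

Extra cost ≈ €20,747.86 per year

Annual demand D = 203 × 250 = 50,750.
EOQ = √(2DS/H) = √(2 × 50,750 × 145 / 29.3) ≈ 708.73.
Cost at Q* = (D/Q*)S + (Q*/2)H = √(2DSH) ≈ €20,765.90.
Cost at Q = 190: (50,750/190)×145 + (190/2)×29.3 = €38,730.26 + €2,783.50 = €41,513.76.
Excess = €41,513.76 − €20,765.90 = €20,747.86.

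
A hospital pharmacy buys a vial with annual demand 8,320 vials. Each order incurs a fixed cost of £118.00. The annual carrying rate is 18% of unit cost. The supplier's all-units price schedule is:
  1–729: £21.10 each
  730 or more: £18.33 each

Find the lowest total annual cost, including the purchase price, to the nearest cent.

TC* ≈ £155,050.88

Holding cost per unit per year at price C is H = 0.18·C.
Evaluate total cost at each tier's feasible EOQ or, if the EOQ is below the tier, at the tier's minimum quantity.
EOQ at £21.10 = 719.0 (feasible in tier 1): TC = 8,320×£21.10 + (8,320/719.0)×118 + (719.0/2)×0.18×£21.10 = £178,282.83.
EOQ at £18.33 = 771.4 (feasible in tier 2): TC = 8,320×£18.33 + (8,320/771.4)×118 + (771.4/2)×0.18×£18.33 = £155,050.88.
Lowest total cost among the candidates is at Q = 771.4.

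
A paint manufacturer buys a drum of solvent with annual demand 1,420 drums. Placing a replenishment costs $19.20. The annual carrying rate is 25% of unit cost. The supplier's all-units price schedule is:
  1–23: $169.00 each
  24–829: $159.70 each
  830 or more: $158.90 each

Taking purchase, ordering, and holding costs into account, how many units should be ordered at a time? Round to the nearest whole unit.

Holding cost per unit per year at price C is H = 0.25·C.
Candidates are each tier's EOQ (if it falls in that tier) and each price-break quantity.
Tier 1 ($169.00): EOQ = 35.9 exceeds tier's upper bound 23, so this tier is dominated.
EOQ at $159.70 = 37.0 (feasible in tier 2): TC = 1,420×$159.70 + (1,420/37.0)×19.2 + (37.0/2)×0.25×$159.70 = $228,249.48.
EOQ at $158.90 = 37.0 < 830, so use break Q=830: TC = 1,420×$158.90 + (1,420/830.0)×19.2 + (830.0/2)×0.25×$158.90 = $242,156.72.
Lowest total cost is $228,249.48 at Q = 37.0.

Q* ≈ 37 drums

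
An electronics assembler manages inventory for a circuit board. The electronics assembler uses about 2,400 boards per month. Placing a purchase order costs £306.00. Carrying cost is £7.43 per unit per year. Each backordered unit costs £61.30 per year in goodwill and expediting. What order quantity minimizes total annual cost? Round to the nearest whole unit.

Annual demand D = 2,400 × 12 = 28,800.
With planned backorders, Q* = √(2DS/H) · √((H+B)/B).
√(2DS/H) = √(2 × 28,800 × 306 / 7.43) = 1540.202.
√((H+B)/B) = √((7.43+61.3)/61.3) = 1.0589.
Q* ≈ 1630.874.

Q* ≈ 1,631 boards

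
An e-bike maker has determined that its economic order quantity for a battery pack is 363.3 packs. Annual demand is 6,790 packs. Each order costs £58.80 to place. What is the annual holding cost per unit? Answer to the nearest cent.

Invert the EOQ relation Q*² = 2DS/H.
From Q* = √(2DS/H): H = 2DS / Q*² = 2 × 6,790 × 58.8 / 363.3² = 6.0499.

H ≈ £6.05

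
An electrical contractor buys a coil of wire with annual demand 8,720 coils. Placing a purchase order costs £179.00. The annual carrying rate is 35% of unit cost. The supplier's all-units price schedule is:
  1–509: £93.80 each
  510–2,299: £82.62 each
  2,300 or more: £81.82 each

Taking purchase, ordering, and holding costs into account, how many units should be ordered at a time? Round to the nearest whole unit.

Q* ≈ 510 coils

Holding cost per unit per year at price C is H = 0.35·C.
Candidates are each tier's EOQ (if it falls in that tier) and each price-break quantity.
EOQ at £93.80 = 308.4 (feasible in tier 1): TC = 8,720×£93.80 + (8,720/308.4)×179 + (308.4/2)×0.35×£93.80 = £828,059.61.
EOQ at £82.62 = 328.6 < 510, so use break Q=510: TC = 8,720×£82.62 + (8,720/510.0)×179 + (510.0/2)×0.35×£82.62 = £730,880.78.
EOQ at £81.82 = 330.2 < 2300, so use break Q=2300: TC = 8,720×£81.82 + (8,720/2300.0)×179 + (2300.0/2)×0.35×£81.82 = £747,081.59.
Lowest total cost is £730,880.78 at Q = 510.0.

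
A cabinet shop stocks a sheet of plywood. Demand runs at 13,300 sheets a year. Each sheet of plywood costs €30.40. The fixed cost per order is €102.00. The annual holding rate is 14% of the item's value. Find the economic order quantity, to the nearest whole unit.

Q* ≈ 798 sheets

Holding cost H = 0.14 × €30.40 = €4.2560 per unit per year.
EOQ = √(2DS / H) = √(2 × 13,300 × 102 / 4.256).
= √(2,713,200 / 4.256) = √637,500 ≈ 798.436.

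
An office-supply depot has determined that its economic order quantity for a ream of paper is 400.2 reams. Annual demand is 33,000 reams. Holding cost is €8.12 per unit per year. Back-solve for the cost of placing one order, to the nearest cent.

S ≈ €19.70

Invert the EOQ relation Q*² = 2DS/H.
From Q* = √(2DS/H): S = Q*²H / (2D) = 400.2² × 8.12 / (2 × 33,000) = 19.7045.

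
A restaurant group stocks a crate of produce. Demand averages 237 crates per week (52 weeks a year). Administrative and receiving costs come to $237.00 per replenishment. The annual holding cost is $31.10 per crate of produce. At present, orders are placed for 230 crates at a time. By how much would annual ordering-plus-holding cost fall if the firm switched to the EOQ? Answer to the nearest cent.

Annual demand D = 237 × 52 = 12,324.
EOQ = √(2DS/H) = √(2 × 12,324 × 237 / 31.1) ≈ 433.40.
Cost at Q* = (D/Q*)S + (Q*/2)H = √(2DSH) ≈ $13,478.61.
Cost at Q = 230: (12,324/230)×237 + (230/2)×31.1 = $12,699.08 + $3,576.50 = $16,275.58.
Excess = $16,275.58 − $13,478.61 = $2,796.97.

Extra cost ≈ $2,796.97 per year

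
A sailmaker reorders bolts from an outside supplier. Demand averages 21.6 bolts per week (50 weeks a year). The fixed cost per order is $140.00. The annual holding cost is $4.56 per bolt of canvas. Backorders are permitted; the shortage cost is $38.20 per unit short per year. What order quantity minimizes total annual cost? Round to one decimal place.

Q* ≈ 272.5 bolts

Annual demand D = 21.6 × 50 = 1,080.
With planned backorders, Q* = √(2DS/H) · √((H+B)/B).
√(2DS/H) = √(2 × 1,080 × 140 / 4.56) = 257.519.
√((H+B)/B) = √((4.56+38.2)/38.2) = 1.0580.
Q* ≈ 272.456.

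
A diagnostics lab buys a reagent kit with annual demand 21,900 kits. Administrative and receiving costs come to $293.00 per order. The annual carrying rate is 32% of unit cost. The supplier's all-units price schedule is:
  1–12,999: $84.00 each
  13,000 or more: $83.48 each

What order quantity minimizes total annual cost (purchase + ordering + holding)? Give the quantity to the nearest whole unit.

Holding cost per unit per year at price C is H = 0.32·C.
Evaluate total cost at each tier's feasible EOQ or, if the EOQ is below the tier, at the tier's minimum quantity.
EOQ at $84.00 = 691.0 (feasible in tier 1): TC = 21,900×$84.00 + (21,900/691.0)×293 + (691.0/2)×0.32×$84.00 = $1,858,173.15.
EOQ at $83.48 = 693.1 < 13000, so use break Q=13000: TC = 21,900×$83.48 + (21,900/13000.0)×293 + (13000.0/2)×0.32×$83.48 = $2,002,343.99.
Lowest total cost is $1,858,173.15 at Q = 691.0.

Q* ≈ 691 kits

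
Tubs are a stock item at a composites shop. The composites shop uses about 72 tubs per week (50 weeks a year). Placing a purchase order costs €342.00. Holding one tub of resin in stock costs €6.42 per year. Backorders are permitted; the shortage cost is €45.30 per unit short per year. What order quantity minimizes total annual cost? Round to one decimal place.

Annual demand D = 72 × 50 = 3,600.
With planned backorders, Q* = √(2DS/H) · √((H+B)/B).
√(2DS/H) = √(2 × 3,600 × 342 / 6.42) = 619.315.
√((H+B)/B) = √((6.42+45.3)/45.3) = 1.0685.
Q* ≈ 661.747.

Q* ≈ 661.7 tubs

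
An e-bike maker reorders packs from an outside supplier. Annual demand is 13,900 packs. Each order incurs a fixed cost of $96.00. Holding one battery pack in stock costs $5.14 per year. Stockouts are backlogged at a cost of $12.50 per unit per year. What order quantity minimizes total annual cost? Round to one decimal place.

Q* ≈ 856.0 packs

With planned backorders, Q* = √(2DS/H) · √((H+B)/B).
√(2DS/H) = √(2 × 13,900 × 96 / 5.14) = 720.570.
√((H+B)/B) = √((5.14+12.5)/12.5) = 1.1879.
Q* ≈ 855.994.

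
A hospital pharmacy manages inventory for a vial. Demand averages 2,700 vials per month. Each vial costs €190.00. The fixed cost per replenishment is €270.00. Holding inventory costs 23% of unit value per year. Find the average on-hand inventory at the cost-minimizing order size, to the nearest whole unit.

Annual demand D = 2,700 × 12 = 32,400.
Holding cost H = 0.23 × €190.00 = €43.7000 per unit per year.
Q* = √(2DS/H) = √(2 × 32,400 × 270 / 43.7) ≈ 632.74.
Average inventory = Q*/2 ≈ 632.74 / 2 = 316.372.

Average inventory ≈ 316 vials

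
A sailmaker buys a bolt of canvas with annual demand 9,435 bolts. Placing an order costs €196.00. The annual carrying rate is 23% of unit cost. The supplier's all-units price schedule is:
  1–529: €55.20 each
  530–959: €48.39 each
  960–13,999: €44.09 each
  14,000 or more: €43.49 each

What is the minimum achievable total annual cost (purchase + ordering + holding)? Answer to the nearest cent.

TC* ≈ €422,783.00

Holding cost per unit per year at price C is H = 0.23·C.
For each price level, check whether its EOQ is feasible; otherwise the best quantity at that price is the breakpoint.
Tier 1 (€55.20): EOQ = 539.7 exceeds tier's upper bound 529, so this tier is dominated.
EOQ at €48.39 = 576.5 (feasible in tier 2): TC = 9,435×€48.39 + (9,435/576.5)×196 + (576.5/2)×0.23×€48.39 = €462,975.52.
EOQ at €44.09 = 603.9 < 960, so use break Q=960: TC = 9,435×€44.09 + (9,435/960.0)×196 + (960.0/2)×0.23×€44.09 = €422,783.00.
EOQ at €43.49 = 608.1 < 14000, so use break Q=14000: TC = 9,435×€43.49 + (9,435/14000.0)×196 + (14000.0/2)×0.23×€43.49 = €480,479.14.
Lowest total cost among the candidates is at Q = 960.0.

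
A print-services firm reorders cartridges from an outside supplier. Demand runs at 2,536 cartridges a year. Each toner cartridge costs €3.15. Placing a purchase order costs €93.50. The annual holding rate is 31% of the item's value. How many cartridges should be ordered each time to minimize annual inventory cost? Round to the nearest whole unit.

Holding cost H = 0.31 × €3.15 = €0.9765 per unit per year.
EOQ = √(2DS / H) = √(2 × 2,536 × 93.5 / 0.9765).
= √(474,232 / 0.9765) = √485,644.6493 ≈ 696.882.

Q* ≈ 697 cartridges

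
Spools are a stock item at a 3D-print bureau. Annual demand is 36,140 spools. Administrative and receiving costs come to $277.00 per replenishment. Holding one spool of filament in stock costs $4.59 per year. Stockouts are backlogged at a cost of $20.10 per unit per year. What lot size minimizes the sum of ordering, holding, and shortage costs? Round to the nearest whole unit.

With planned backorders, Q* = √(2DS/H) · √((H+B)/B).
√(2DS/H) = √(2 × 36,140 × 277 / 4.59) = 2088.539.
√((H+B)/B) = √((4.59+20.1)/20.1) = 1.1083.
Q* ≈ 2314.756.

Q* ≈ 2,315 spools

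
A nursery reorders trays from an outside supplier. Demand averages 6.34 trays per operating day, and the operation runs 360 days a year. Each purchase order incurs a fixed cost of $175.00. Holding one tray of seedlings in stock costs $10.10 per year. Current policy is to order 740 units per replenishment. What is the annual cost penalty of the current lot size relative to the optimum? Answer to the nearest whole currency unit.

Annual demand D = 6.34 × 360 = 2,282.4.
EOQ = √(2DS/H) = √(2 × 2,282.4 × 175 / 10.1) ≈ 281.23.
Cost at Q* = (D/Q*)S + (Q*/2)H = √(2DSH) ≈ $2,840.47.
Cost at Q = 740: (2,282.4/740)×175 + (740/2)×10.1 = $539.76 + $3,737.00 = $4,276.76.
Excess = $4,276.76 − $2,840.47 = $1,436.28.

Extra cost ≈ $1,436 per year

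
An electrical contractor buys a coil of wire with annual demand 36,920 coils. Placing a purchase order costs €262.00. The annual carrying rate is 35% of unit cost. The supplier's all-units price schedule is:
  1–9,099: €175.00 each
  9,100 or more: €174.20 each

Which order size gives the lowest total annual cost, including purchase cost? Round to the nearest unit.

Holding cost per unit per year at price C is H = 0.35·C.
Candidates are each tier's EOQ (if it falls in that tier) and each price-break quantity.
EOQ at €175.00 = 562.0 (feasible in tier 1): TC = 36,920×€175.00 + (36,920/562.0)×262 + (562.0/2)×0.35×€175.00 = €6,495,423.06.
EOQ at €174.20 = 563.3 < 9100, so use break Q=9100: TC = 36,920×€174.20 + (36,920/9100.0)×262 + (9100.0/2)×0.35×€174.20 = €6,709,940.47.
Lowest total cost is €6,495,423.06 at Q = 562.0.

Q* ≈ 562 coils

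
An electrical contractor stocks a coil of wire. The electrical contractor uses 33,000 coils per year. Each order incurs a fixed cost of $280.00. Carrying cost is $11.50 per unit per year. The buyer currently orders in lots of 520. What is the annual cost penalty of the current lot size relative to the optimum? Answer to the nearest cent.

Extra cost ≈ $6,181.17 per year

EOQ = √(2DS/H) = √(2 × 33,000 × 280 / 11.5) ≈ 1267.66.
Cost at Q* = (D/Q*)S + (Q*/2)H = √(2DSH) ≈ $14,578.07.
Cost at Q = 520: (33,000/520)×280 + (520/2)×11.5 = $17,769.23 + $2,990.00 = $20,759.23.
Excess = $20,759.23 − $14,578.07 = $6,181.17.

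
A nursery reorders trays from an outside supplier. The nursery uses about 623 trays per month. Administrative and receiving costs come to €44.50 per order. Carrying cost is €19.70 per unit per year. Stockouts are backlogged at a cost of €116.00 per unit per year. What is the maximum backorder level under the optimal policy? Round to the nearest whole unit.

S* ≈ 29 trays

Annual demand D = 623 × 12 = 7,476.
With planned backorders, Q* = √(2DS/H) · √((H+B)/B).
√(2DS/H) = √(2 × 7,476 × 44.5 / 19.7) = 183.779.
√((H+B)/B) = √((19.7+116)/116) = 1.0816.
Q* ≈ 198.773.
S* = Q* · H/(H+B) = 198.773 × 19.7/135.7 ≈ 28.857.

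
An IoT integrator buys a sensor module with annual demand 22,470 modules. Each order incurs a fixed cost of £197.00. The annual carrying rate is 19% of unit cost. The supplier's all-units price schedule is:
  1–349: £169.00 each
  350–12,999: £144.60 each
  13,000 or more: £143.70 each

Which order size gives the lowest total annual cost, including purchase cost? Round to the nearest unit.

Q* ≈ 568 modules

Holding cost per unit per year at price C is H = 0.19·C.
Candidates are each tier's EOQ (if it falls in that tier) and each price-break quantity.
Tier 1 (£169.00): EOQ = 525.1 exceeds tier's upper bound 349, so this tier is dominated.
EOQ at £144.60 = 567.7 (feasible in tier 2): TC = 22,470×£144.60 + (22,470/567.7)×197 + (567.7/2)×0.19×£144.60 = £3,264,757.91.
EOQ at £143.70 = 569.4 < 13000, so use break Q=13000: TC = 22,470×£143.70 + (22,470/13000.0)×197 + (13000.0/2)×0.19×£143.70 = £3,406,749.01.
Lowest total cost is £3,264,757.91 at Q = 567.7.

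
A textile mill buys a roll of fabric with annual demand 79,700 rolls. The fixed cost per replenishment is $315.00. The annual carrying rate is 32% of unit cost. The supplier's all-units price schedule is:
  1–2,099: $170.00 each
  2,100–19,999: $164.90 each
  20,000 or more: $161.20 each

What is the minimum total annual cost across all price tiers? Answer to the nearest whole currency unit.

TC* ≈ $13,209,891

Holding cost per unit per year at price C is H = 0.32·C.
Candidates are each tier's EOQ (if it falls in that tier) and each price-break quantity.
EOQ at $170.00 = 960.7 (feasible in tier 1): TC = 79,700×$170.00 + (79,700/960.7)×315 + (960.7/2)×0.32×$170.00 = $13,601,263.55.
EOQ at $164.90 = 975.5 < 2100, so use break Q=2100: TC = 79,700×$164.90 + (79,700/2100.0)×315 + (2100.0/2)×0.32×$164.90 = $13,209,891.40.
EOQ at $161.20 = 986.6 < 20000, so use break Q=20000: TC = 79,700×$161.20 + (79,700/20000.0)×315 + (20000.0/2)×0.32×$161.20 = $13,364,735.28.
Lowest total cost among the candidates is at Q = 2100.0.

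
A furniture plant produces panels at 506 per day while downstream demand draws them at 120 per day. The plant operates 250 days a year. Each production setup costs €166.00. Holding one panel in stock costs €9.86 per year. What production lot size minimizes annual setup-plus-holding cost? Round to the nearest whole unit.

Annual demand D = 120 × 250 = 30,000.
Production build-up factor (1 − d/p) = 1 − 120/506 = 0.7628.
Q* = √(2DS / (H(1 − d/p))) = √(2 × 30,000 × 166 / (9.86 × 0.7628)).
= √(9,960,000 / 7.5217) ≈ 1150.728.

Q* ≈ 1,151 panels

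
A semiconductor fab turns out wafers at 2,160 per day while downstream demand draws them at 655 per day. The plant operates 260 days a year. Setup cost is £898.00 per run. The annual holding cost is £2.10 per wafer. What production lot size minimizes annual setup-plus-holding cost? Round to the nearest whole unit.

Q* ≈ 14,458 wafers

Annual demand D = 655 × 260 = 170,300.
Production build-up factor (1 − d/p) = 1 − 655/2,160 = 0.6968.
Q* = √(2DS / (H(1 − d/p))) = √(2 × 170,300 × 898 / (2.1 × 0.6968)).
= √(305,858,800 / 1.4632) ≈ 14458.042.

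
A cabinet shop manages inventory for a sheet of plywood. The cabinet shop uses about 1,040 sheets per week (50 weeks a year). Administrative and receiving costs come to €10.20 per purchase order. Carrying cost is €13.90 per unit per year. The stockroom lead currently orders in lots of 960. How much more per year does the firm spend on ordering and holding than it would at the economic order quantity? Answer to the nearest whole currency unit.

Annual demand D = 1,040 × 50 = 52,000.
EOQ = √(2DS/H) = √(2 × 52,000 × 10.2 / 13.9) ≈ 276.25.
Cost at Q* = (D/Q*)S + (Q*/2)H = √(2DSH) ≈ €3,839.94.
Cost at Q = 960: (52,000/960)×10.2 + (960/2)×13.9 = €552.50 + €6,672.00 = €7,224.50.
Excess = €7,224.50 − €3,839.94 = €3,384.56.

Extra cost ≈ €3,385 per year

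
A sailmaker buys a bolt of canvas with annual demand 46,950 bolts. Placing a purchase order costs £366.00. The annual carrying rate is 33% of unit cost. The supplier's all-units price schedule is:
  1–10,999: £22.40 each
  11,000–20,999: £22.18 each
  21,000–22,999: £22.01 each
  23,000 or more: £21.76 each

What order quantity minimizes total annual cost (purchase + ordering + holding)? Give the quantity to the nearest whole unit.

Holding cost per unit per year at price C is H = 0.33·C.
Evaluate total cost at each tier's feasible EOQ or, if the EOQ is below the tier, at the tier's minimum quantity.
EOQ at £22.40 = 2156.2 (feasible in tier 1): TC = 46,950×£22.40 + (46,950/2156.2)×366 + (2156.2/2)×0.33×£22.40 = £1,067,618.75.
EOQ at £22.18 = 2166.9 < 11000, so use break Q=11000: TC = 46,950×£22.18 + (46,950/11000.0)×366 + (11000.0/2)×0.33×£22.18 = £1,083,169.85.
EOQ at £22.01 = 2175.2 < 21000, so use break Q=21000: TC = 46,950×£22.01 + (46,950/21000.0)×366 + (21000.0/2)×0.33×£22.01 = £1,110,452.42.
EOQ at £21.76 = 2187.7 < 23000, so use break Q=23000: TC = 46,950×£21.76 + (46,950/23000.0)×366 + (23000.0/2)×0.33×£21.76 = £1,104,958.32.
Lowest total cost is £1,067,618.75 at Q = 2156.2.

Q* ≈ 2,156 bolts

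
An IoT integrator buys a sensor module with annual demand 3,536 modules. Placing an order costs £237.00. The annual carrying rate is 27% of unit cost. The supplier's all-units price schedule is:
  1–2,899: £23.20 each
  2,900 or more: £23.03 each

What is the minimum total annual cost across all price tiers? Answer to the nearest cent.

TC* ≈ £85,275.40

Holding cost per unit per year at price C is H = 0.27·C.
For each price level, check whether its EOQ is feasible; otherwise the best quantity at that price is the breakpoint.
EOQ at £23.20 = 517.3 (feasible in tier 1): TC = 3,536×£23.20 + (3,536/517.3)×237 + (517.3/2)×0.27×£23.20 = £85,275.40.
EOQ at £23.03 = 519.2 < 2900, so use break Q=2900: TC = 3,536×£23.03 + (3,536/2900.0)×237 + (2900.0/2)×0.27×£23.03 = £90,739.30.
Lowest total cost among the candidates is at Q = 517.3.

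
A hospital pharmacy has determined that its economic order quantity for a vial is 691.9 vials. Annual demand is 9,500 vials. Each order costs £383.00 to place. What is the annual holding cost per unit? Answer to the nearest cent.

Invert the EOQ relation Q*² = 2DS/H.
From Q* = √(2DS/H): H = 2DS / Q*² = 2 × 9,500 × 383 / 691.9² = 15.2008.

H ≈ £15.20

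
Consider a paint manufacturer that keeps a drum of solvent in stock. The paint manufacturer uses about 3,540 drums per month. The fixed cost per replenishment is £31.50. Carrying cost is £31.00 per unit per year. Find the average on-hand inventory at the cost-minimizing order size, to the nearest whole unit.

Annual demand D = 3,540 × 12 = 42,480.
Q* = √(2DS/H) = √(2 × 42,480 × 31.5 / 31) ≈ 293.82.
Average inventory = Q*/2 ≈ 293.82 / 2 = 146.910.

Average inventory ≈ 147 drums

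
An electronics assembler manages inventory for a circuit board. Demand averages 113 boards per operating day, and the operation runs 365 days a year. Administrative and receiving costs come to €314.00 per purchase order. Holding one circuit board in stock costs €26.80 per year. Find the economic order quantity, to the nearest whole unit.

Annual demand D = 113 × 365 = 41,245.
EOQ = √(2DS / H) = √(2 × 41,245 × 314 / 26.8).
= √(25,901,860 / 26.8) = √966,487.3134 ≈ 983.101.

Q* ≈ 983 boards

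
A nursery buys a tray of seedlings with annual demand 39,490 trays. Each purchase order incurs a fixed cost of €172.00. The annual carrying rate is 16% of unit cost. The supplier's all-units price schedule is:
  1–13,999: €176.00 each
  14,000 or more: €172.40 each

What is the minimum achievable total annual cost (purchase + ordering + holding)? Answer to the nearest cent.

TC* ≈ €6,969,798.66

Holding cost per unit per year at price C is H = 0.16·C.
Candidates are each tier's EOQ (if it falls in that tier) and each price-break quantity.
EOQ at €176.00 = 694.6 (feasible in tier 1): TC = 39,490×€176.00 + (39,490/694.6)×172 + (694.6/2)×0.16×€176.00 = €6,969,798.66.
EOQ at €172.40 = 701.8 < 14000, so use break Q=14000: TC = 39,490×€172.40 + (39,490/14000.0)×172 + (14000.0/2)×0.16×€172.40 = €7,001,649.16.
Lowest total cost among the candidates is at Q = 694.6.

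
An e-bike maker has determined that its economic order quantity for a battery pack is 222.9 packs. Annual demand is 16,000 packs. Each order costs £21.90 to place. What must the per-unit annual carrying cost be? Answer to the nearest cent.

H ≈ £14.11

The basic EOQ model gives Q* = √(2DS/H); rearrange for the unknown.
From Q* = √(2DS/H): H = 2DS / Q*² = 2 × 16,000 × 21.9 / 222.9² = 14.1050.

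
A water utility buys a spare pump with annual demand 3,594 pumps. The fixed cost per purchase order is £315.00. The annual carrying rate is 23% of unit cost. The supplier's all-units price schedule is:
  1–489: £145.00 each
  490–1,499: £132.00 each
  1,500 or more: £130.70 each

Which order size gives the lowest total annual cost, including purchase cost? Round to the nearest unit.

Holding cost per unit per year at price C is H = 0.23·C.
Evaluate total cost at each tier's feasible EOQ or, if the EOQ is below the tier, at the tier's minimum quantity.
EOQ at £145.00 = 260.6 (feasible in tier 1): TC = 3,594×£145.00 + (3,594/260.6)×315 + (260.6/2)×0.23×£145.00 = £529,819.75.
EOQ at £132.00 = 273.1 < 490, so use break Q=490: TC = 3,594×£132.00 + (3,594/490.0)×315 + (490.0/2)×0.23×£132.00 = £484,156.63.
EOQ at £130.70 = 274.4 < 1500, so use break Q=1500: TC = 3,594×£130.70 + (3,594/1500.0)×315 + (1500.0/2)×0.23×£130.70 = £493,036.29.
Lowest total cost is £484,156.63 at Q = 490.0.

Q* ≈ 490 pumps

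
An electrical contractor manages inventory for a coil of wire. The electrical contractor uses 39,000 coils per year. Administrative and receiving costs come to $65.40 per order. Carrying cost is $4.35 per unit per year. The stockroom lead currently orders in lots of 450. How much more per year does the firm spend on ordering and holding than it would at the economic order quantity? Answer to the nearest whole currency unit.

Extra cost ≈ $1,936 per year

EOQ = √(2DS/H) = √(2 × 39,000 × 65.4 / 4.35) ≈ 1082.91.
Cost at Q* = (D/Q*)S + (Q*/2)H = √(2DSH) ≈ $4,710.65.
Cost at Q = 450: (39,000/450)×65.4 + (450/2)×4.35 = $5,668.00 + $978.75 = $6,646.75.
Excess = $6,646.75 − $4,710.65 = $1,936.10.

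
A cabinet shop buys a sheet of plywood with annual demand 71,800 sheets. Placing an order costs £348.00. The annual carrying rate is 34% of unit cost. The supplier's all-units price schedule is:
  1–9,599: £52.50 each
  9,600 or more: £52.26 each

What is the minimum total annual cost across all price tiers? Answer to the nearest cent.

Holding cost per unit per year at price C is H = 0.34·C.
Candidates are each tier's EOQ (if it falls in that tier) and each price-break quantity.
EOQ at £52.50 = 1673.2 (feasible in tier 1): TC = 71,800×£52.50 + (71,800/1673.2)×348 + (1673.2/2)×0.34×£52.50 = £3,799,366.61.
EOQ at £52.26 = 1677.0 < 9600, so use break Q=9600: TC = 71,800×£52.26 + (71,800/9600.0)×348 + (9600.0/2)×0.34×£52.26 = £3,840,159.07.
Lowest total cost among the candidates is at Q = 1673.2.

TC* ≈ £3,799,366.61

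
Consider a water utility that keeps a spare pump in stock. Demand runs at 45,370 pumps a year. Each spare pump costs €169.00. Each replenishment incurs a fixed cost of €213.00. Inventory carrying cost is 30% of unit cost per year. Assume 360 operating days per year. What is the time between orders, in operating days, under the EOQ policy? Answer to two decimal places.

Holding cost H = 0.30 × €169.00 = €50.7000 per unit per year.
Q* = √(2DS/H) = √(2 × 45,370 × 213 / 50.7) ≈ 617.43.
Cycle time = Q*/D × 360 = 617.43 / 45,370 × 360 ≈ 4.899 days.

T ≈ 4.90 days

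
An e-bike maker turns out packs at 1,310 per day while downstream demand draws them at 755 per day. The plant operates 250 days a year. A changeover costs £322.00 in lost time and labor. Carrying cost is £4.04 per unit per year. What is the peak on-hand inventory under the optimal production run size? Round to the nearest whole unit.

Annual demand D = 755 × 250 = 188,750.
Production build-up factor (1 − d/p) = 1 − 755/1,310 = 0.4237.
Q* = √(2DS / (H(1 − d/p))) = √(2 × 188,750 × 322 / (4.04 × 0.4237)).
= √(121,555,000 / 1.7116) ≈ 8427.231.
Maximum inventory = Q*(1 − d/p) = 8427.231 × 0.4237 ≈ 3570.315.

I_max ≈ 3,570 packs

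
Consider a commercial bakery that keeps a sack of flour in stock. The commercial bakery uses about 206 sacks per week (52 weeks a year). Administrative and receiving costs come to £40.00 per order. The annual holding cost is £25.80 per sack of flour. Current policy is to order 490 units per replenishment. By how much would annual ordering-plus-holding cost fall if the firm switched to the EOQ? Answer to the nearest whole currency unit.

Annual demand D = 206 × 52 = 10,712.
EOQ = √(2DS/H) = √(2 × 10,712 × 40 / 25.8) ≈ 182.25.
Cost at Q* = (D/Q*)S + (Q*/2)H = √(2DSH) ≈ £4,702.08.
Cost at Q = 490: (10,712/490)×40 + (490/2)×25.8 = £874.45 + £6,321.00 = £7,195.45.
Excess = £7,195.45 − £4,702.08 = £2,493.37.

Extra cost ≈ £2,493 per year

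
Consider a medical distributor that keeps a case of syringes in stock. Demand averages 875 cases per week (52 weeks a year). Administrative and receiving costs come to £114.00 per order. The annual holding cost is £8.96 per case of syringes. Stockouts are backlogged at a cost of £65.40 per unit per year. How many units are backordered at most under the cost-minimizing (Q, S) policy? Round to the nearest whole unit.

S* ≈ 138 cases

Annual demand D = 875 × 52 = 45,500.
With planned backorders, Q* = √(2DS/H) · √((H+B)/B).
√(2DS/H) = √(2 × 45,500 × 114 / 8.96) = 1076.017.
√((H+B)/B) = √((8.96+65.4)/65.4) = 1.0663.
Q* ≈ 1147.361.
S* = Q* · H/(H+B) = 1147.361 × 8.96/74.36 ≈ 138.251.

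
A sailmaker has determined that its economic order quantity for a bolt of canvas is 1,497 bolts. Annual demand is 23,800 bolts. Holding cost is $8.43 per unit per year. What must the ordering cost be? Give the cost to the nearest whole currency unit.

S ≈ $397

Squaring Q* = √(2DS/H) gives Q*² = 2DS/H.
From Q* = √(2DS/H): S = Q*²H / (2D) = 1,497² × 8.43 / (2 × 23,800) = 396.8846.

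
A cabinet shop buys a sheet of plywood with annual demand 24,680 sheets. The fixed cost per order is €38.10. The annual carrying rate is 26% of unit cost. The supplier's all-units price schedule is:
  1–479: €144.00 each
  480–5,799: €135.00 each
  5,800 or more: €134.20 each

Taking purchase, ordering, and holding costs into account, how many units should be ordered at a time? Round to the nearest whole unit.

Holding cost per unit per year at price C is H = 0.26·C.
For each price level, check whether its EOQ is feasible; otherwise the best quantity at that price is the breakpoint.
EOQ at €144.00 = 224.1 (feasible in tier 1): TC = 24,680×€144.00 + (24,680/224.1)×38.1 + (224.1/2)×0.26×€144.00 = €3,562,311.08.
EOQ at €135.00 = 231.5 < 480, so use break Q=480: TC = 24,680×€135.00 + (24,680/480.0)×38.1 + (480.0/2)×0.26×€135.00 = €3,342,182.98.
EOQ at €134.20 = 232.2 < 5800, so use break Q=5800: TC = 24,680×€134.20 + (24,680/5800.0)×38.1 + (5800.0/2)×0.26×€134.20 = €3,413,404.92.
Lowest total cost is €3,342,182.98 at Q = 480.0.

Q* ≈ 480 sheets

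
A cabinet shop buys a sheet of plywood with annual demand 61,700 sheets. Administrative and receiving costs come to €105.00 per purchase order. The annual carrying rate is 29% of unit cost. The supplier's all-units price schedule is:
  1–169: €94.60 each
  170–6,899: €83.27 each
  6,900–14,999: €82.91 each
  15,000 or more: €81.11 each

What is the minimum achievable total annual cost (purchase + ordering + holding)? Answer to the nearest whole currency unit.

TC* ≈ €5,155,448

Holding cost per unit per year at price C is H = 0.29·C.
Evaluate total cost at each tier's feasible EOQ or, if the EOQ is below the tier, at the tier's minimum quantity.
Tier 1 (€94.60): EOQ = 687.2 exceeds tier's upper bound 169, so this tier is dominated.
EOQ at €83.27 = 732.5 (feasible in tier 2): TC = 61,700×€83.27 + (61,700/732.5)×105 + (732.5/2)×0.29×€83.27 = €5,155,447.68.
EOQ at €82.91 = 734.1 < 6900, so use break Q=6900: TC = 61,700×€82.91 + (61,700/6900.0)×105 + (6900.0/2)×0.29×€82.91 = €5,199,437.37.
EOQ at €81.11 = 742.2 < 15000, so use break Q=15000: TC = 61,700×€81.11 + (61,700/15000.0)×105 + (15000.0/2)×0.29×€81.11 = €5,181,333.15.
Lowest total cost among the candidates is at Q = 732.5.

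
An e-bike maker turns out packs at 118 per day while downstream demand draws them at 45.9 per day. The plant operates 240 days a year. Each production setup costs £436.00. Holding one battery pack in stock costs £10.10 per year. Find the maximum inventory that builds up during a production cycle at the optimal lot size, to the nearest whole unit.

Annual demand D = 45.9 × 240 = 11,016.
Production build-up factor (1 − d/p) = 1 − 45.9/118 = 0.6110.
Q* = √(2DS / (H(1 − d/p))) = √(2 × 11,016 × 436 / (10.1 × 0.6110)).
= √(9,605,952 / 6.1713) ≈ 1247.622.
Maximum inventory = Q*(1 − d/p) = 1247.622 × 0.6110 ≈ 762.318.

I_max ≈ 762 packs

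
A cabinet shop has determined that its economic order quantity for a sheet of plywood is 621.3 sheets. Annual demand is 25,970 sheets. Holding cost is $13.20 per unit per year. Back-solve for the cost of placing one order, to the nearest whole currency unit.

S ≈ $98

The basic EOQ model gives Q* = √(2DS/H); rearrange for the unknown.
From Q* = √(2DS/H): S = Q*²H / (2D) = 621.3² × 13.2 / (2 × 25,970) = 98.1013.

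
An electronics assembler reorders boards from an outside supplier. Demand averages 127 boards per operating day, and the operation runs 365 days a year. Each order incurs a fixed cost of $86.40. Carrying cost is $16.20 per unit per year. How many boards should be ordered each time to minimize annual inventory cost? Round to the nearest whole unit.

Q* ≈ 703 boards

Annual demand D = 127 × 365 = 46,355.
EOQ = √(2DS / H) = √(2 × 46,355 × 86.4 / 16.2).
= √(8,010,144 / 16.2) = √494,453.3333 ≈ 703.174.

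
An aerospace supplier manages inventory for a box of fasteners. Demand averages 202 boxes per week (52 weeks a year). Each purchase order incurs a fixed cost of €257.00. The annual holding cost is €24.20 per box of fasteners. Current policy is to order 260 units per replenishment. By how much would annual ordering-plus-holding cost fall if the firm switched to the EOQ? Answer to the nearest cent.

Annual demand D = 202 × 52 = 10,504.
EOQ = √(2DS/H) = √(2 × 10,504 × 257 / 24.2) ≈ 472.34.
Cost at Q* = (D/Q*)S + (Q*/2)H = √(2DSH) ≈ €11,430.54.
Cost at Q = 260: (10,504/260)×257 + (260/2)×24.2 = €10,382.80 + €3,146.00 = €13,528.80.
Excess = €13,528.80 − €11,430.54 = €2,098.26.

Extra cost ≈ €2,098.26 per year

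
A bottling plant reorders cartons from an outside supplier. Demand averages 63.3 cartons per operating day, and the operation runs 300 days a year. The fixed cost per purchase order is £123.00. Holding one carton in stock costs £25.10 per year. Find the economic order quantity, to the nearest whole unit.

Q* ≈ 431 cartons

Annual demand D = 63.3 × 300 = 18,990.
EOQ = √(2DS / H) = √(2 × 18,990 × 123 / 25.1).
= √(4,671,540 / 25.1) = √186,117.1315 ≈ 431.413.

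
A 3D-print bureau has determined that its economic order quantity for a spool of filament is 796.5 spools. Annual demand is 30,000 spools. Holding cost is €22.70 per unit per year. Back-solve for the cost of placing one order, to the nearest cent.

S ≈ €240.02

The basic EOQ model gives Q* = √(2DS/H); rearrange for the unknown.
From Q* = √(2DS/H): S = Q*²H / (2D) = 796.5² × 22.7 / (2 × 30,000) = 240.0193.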